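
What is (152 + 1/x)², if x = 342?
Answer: 2702440225/116964 ≈ 23105.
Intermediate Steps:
(152 + 1/x)² = (152 + 1/342)² = (51985/342)² = 2702440225/116964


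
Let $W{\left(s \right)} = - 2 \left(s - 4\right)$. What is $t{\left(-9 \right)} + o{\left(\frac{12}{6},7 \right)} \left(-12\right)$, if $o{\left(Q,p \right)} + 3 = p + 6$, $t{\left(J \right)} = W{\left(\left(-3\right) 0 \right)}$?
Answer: $-112$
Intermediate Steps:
$W{\left(s \right)} = 8 - 2 s$ ($W{\left(s \right)} = - 2 \left(-4 + s\right) = 8 - 2 s$)
$t{\left(J \right)} = 8$ ($t{\left(J \right)} = 8 - 2 \left(\left(-3\right) 0\right) = 8 - 0 = 8 + 0 = 8$)
$o{\left(Q,p \right)} = 3 + p$ ($o{\left(Q,p \right)} = -3 + \left(p + 6\right) = -3 + \left(6 + p\right) = 3 + p$)
$t{\left(-9 \right)} + o{\left(\frac{12}{6},7 \right)} \left(-12\right) = 8 + \left(3 + 7\right) \left(-12\right) = 8 + 10 \left(-12\right) = 8 - 120 = -112$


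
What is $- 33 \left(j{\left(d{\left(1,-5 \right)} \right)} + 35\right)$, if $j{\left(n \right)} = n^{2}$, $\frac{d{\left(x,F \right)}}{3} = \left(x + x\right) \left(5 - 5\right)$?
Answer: $-1155$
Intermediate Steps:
$d{\left(x,F \right)} = 0$ ($d{\left(x,F \right)} = 3 \left(x + x\right) \left(5 - 5\right) = 3 \cdot 2 x 0 = 3 \cdot 0 = 0$)
$- 33 \left(j{\left(d{\left(1,-5 \right)} \right)} + 35\right) = - 33 \left(0^{2} + 35\right) = - 33 \left(0 + 35\right) = \left(-33\right) 35 = -1155$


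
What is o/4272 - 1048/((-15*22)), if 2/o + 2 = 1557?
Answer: 38676793/12178760 ≈ 3.1758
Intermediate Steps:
o = 2/1555 (o = 2/(-2 + 1557) = 2/1555 ≈ 0.0012862)
o/4272 - 1048/((-15*22)) = (2/1555)/4272 - 1048/((-15*22)) = (2/1555)*(1/4272) - 1048/(-330) = 1/3321480 - 1048*(-1/330) = 1/3321480 + 524/165 = 38676793/12178760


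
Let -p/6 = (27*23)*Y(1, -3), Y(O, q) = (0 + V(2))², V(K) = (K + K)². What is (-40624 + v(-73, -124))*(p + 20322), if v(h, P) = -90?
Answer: 38007903276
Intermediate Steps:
V(K) = 4*K² (V(K) = (2*K)² = 4*K²)
Y(O, q) = 256 (Y(O, q) = (0 + 4*2²)² = (0 + 4*4)² = (0 + 16)² = 16² = 256)
p = -953856 (p = -6*27*23*256 = -3726*256 = -6*158976 = -953856)
(-40624 + v(-73, -124))*(p + 20322) = (-40624 - 90)*(-953856 + 20322) = -40714*(-933534) = 38007903276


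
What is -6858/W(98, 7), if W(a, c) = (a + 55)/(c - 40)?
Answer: 25146/17 ≈ 1479.2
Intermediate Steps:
W(a, c) = (55 + a)/(-40 + c)
-6858/W(98, 7) = -6858*(-40 + 7)/(55 + 98) = -6858/(153/(-33)) = -6858/((-1/33*153)) = -6858/(-51/11) = -6858*(-11/51) = 25146/17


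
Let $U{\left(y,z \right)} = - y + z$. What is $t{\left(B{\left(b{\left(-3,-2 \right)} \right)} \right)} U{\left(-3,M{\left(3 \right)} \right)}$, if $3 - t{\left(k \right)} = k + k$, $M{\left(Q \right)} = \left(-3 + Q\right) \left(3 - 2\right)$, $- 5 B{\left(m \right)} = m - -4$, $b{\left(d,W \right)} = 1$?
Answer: $15$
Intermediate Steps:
$B{\left(m \right)} = - \frac{4}{5} - \frac{m}{5}$ ($B{\left(m \right)} = - \frac{m - -4}{5} = - \frac{m + 4}{5} = - \frac{4 + m}{5} = - \frac{4}{5} - \frac{m}{5}$)
$M{\left(Q \right)} = -3 + Q$ ($M{\left(Q \right)} = \left(-3 + Q\right) 1 = -3 + Q$)
$U{\left(y,z \right)} = z - y$
$t{\left(k \right)} = 3 - 2 k$ ($t{\left(k \right)} = 3 - \left(k + k\right) = 3 - 2 k$)
$t{\left(B{\left(b{\left(-3,-2 \right)} \right)} \right)} U{\left(-3,M{\left(3 \right)} \right)} = \left(3 - 2 \left(- \frac{4}{5} - \frac{1}{5}\right)\right) \left(\left(-3 + 3\right) - -3\right) = \left(3 - 2 \left(- \frac{4}{5} - \frac{1}{5}\right)\right) \left(0 + 3\right) = \left(3 - -2\right) 3 = \left(3 + 2\right) 3 = 5 \cdot 3 = 15$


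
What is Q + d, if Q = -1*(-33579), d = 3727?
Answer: 37306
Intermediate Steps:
Q = 33579
Q + d = 33579 + 3727 = 37306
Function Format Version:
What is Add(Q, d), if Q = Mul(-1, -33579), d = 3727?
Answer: 37306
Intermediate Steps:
Q = 33579
Add(Q, d) = Add(33579, 3727) = 37306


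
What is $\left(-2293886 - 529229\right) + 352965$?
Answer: $-2470150$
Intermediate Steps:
$\left(-2293886 - 529229\right) + 352965 = -2823115 + 352965 = -2470150$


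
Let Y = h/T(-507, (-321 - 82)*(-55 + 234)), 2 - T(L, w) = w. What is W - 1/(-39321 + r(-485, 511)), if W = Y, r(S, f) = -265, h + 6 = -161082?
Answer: -6376757429/2855694454 ≈ -2.2330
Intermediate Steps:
h = -161088 (h = -6 - 161082 = -161088)
T(L, w) = 2 - w
Y = -161088/72139 (Y = -161088/(2 - (-321 - 82)*(-55 + 234)) = -161088/(2 - (-403)*179) = -161088/(2 - 1*(-72137)) = -161088/(2 + 72137) = -161088/72139 ≈ -2.2330)
W = -161088/72139 ≈ -2.2330
W - 1/(-39321 + r(-485, 511)) = -161088/72139 - 1/(-39321 - 265) = -161088/72139 - 1/(-39586) = -161088/72139 - 1*(-1/39586) = -161088/72139 + 1/39586 = -6376757429/2855694454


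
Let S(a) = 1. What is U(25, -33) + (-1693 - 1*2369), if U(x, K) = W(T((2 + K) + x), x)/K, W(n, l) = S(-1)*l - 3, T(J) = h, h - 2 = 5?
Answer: -12188/3 ≈ -4062.7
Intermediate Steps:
h = 7 (h = 2 + 5 = 7)
T(J) = 7
W(n, l) = -3 + l (W(n, l) = 1*l - 3 = l - 3 = -3 + l)
U(x, K) = (-3 + x)/K
U(25, -33) + (-1693 - 1*2369) = (-3 + 25)/(-33) + (-1693 - 1*2369) = -1/33*22 + (-1693 - 2369) = -⅔ - 4062 = -12188/3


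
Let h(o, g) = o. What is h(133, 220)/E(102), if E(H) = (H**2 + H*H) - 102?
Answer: 19/2958 ≈ 0.0064233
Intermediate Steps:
E(H) = -102 + 2*H**2 (E(H) = (H**2 + H**2) - 102 = 2*H**2 - 102 = -102 + 2*H**2)
h(133, 220)/E(102) = 133/(-102 + 2*102**2) = 133/(-102 + 2*10404) = 133/(-102 + 20808) = 133/20706 = 133*(1/20706) = 19/2958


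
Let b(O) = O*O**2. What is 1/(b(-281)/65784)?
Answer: -65784/22188041 ≈ -0.0029648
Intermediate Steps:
b(O) = O**3
1/(b(-281)/65784) = 1/((-281)**3/65784) = 1/(-22188041*1/65784) = 1/(-22188041/65784) = -65784/22188041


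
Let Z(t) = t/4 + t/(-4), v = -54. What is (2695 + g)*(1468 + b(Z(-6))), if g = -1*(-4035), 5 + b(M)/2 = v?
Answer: 9085500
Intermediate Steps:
Z(t) = 0 (Z(t) = t*(¼) + t*(-¼) = t/4 - t/4 = 0)
b(M) = -118 (b(M) = -10 + 2*(-54) = -10 - 108 = -118)
g = 4035
(2695 + g)*(1468 + b(Z(-6))) = (2695 + 4035)*(1468 - 118) = 6730*1350 = 9085500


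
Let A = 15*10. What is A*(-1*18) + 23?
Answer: -2677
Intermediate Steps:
A = 150
A*(-1*18) + 23 = 150*(-1*18) + 23 = 150*(-18) + 23 = -2700 + 23 = -2677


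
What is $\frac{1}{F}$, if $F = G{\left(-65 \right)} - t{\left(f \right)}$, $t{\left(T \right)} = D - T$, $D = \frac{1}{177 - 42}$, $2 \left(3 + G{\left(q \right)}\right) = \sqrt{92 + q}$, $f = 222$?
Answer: $\frac{15964560}{3495628309} - \frac{109350 \sqrt{3}}{3495628309} \approx 0.0045128$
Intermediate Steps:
$G{\left(q \right)} = -3 + \frac{\sqrt{92 + q}}{2}$
$D = \frac{1}{135} \approx 0.0074074$
$t{\left(T \right)} = \frac{1}{135} - T$
$F = \frac{29564}{135} + \frac{3 \sqrt{3}}{2}$ ($F = \left(-3 + \frac{\sqrt{92 - 65}}{2}\right) - \left(\frac{1}{135} - 222\right) = \left(-3 + \frac{\sqrt{27}}{2}\right) - \left(\frac{1}{135} - 222\right) = \left(-3 + \frac{3 \sqrt{3}}{2}\right) - - \frac{29969}{135} = \left(-3 + \frac{3 \sqrt{3}}{2}\right) + \frac{29969}{135} = \frac{29564}{135} + \frac{3 \sqrt{3}}{2} \approx 221.59$)
$\frac{1}{F} = \frac{1}{\frac{29564}{135} + \frac{3 \sqrt{3}}{2}}$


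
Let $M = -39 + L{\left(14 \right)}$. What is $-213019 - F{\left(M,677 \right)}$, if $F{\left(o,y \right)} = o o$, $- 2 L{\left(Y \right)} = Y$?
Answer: $-215135$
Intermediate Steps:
$L{\left(Y \right)} = - \frac{Y}{2}$
$M = -46$ ($M = -39 - 7 = -46$)
$F{\left(o,y \right)} = o^{2}$
$-213019 - F{\left(M,677 \right)} = -213019 - \left(-46\right)^{2} = -213019 - 2116 = -215135$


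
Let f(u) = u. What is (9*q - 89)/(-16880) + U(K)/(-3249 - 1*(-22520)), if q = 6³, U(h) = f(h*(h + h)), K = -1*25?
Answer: -2929541/65058896 ≈ -0.045029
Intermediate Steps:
K = -25
U(h) = 2*h² (U(h) = h*(h + h) = h*(2*h) = 2*h²)
q = 216
(9*q - 89)/(-16880) + U(K)/(-3249 - 1*(-22520)) = (9*216 - 89)/(-16880) + (2*(-25)²)/(-3249 - 1*(-22520)) = (1944 - 89)*(-1/16880) + (2*625)/(-3249 + 22520) = 1855*(-1/16880) + 1250/19271 = -371/3376 + 1250*(1/19271) = -371/3376 + 1250/19271 = -2929541/65058896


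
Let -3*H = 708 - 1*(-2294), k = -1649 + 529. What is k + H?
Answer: -6362/3 ≈ -2120.7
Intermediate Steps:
k = -1120
H = -3002/3 (H = -(708 - 1*(-2294))/3 = -(708 + 2294)/3 = -1/3*3002 = -3002/3 ≈ -1000.7)
k + H = -1120 - 3002/3 = -6362/3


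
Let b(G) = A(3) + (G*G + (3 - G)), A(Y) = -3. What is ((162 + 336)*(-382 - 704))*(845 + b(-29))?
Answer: -927520020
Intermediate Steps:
b(G) = G**2 - G (b(G) = -3 + (G*G + (3 - G)) = -3 + (G**2 + (3 - G)) = -3 + (3 + G**2 - G) = G**2 - G)
((162 + 336)*(-382 - 704))*(845 + b(-29)) = ((162 + 336)*(-382 - 704))*(845 - 29*(-1 - 29)) = (498*(-1086))*(845 - 29*(-30)) = -540828*(845 + 870) = -540828*1715 = -927520020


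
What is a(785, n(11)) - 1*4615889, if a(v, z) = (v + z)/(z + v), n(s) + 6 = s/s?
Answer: -4615888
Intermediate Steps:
n(s) = -5 (n(s) = -6 + s/s = -6 + 1 = -5)
a(v, z) = 1 (a(v, z) = (v + z)/(v + z) = 1)
a(785, n(11)) - 1*4615889 = 1 - 1*4615889 = 1 - 4615889 = -4615888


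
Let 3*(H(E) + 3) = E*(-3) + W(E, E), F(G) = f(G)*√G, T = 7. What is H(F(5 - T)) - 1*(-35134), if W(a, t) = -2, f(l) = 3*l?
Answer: 105391/3 + 6*I*√2 ≈ 35130.0 + 8.4853*I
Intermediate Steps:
F(G) = 3*G^(3/2) (F(G) = (3*G)*√G = 3*G^(3/2))
H(E) = -11/3 - E (H(E) = -3 + (E*(-3) - 2)/3 = -3 + (-3*E - 2)/3 = -3 + (-2 - 3*E)/3 = -3 + (-⅔ - E) = -11/3 - E)
H(F(5 - T)) - 1*(-35134) = (-11/3 - 3*(5 - 1*7)^(3/2)) - 1*(-35134) = (-11/3 - 3*(5 - 7)^(3/2)) + 35134 = (-11/3 - 3*(-2)^(3/2)) + 35134 = (-11/3 - 3*(-2*I*√2)) + 35134 = (-11/3 - (-6)*I*√2) + 35134 = (-11/3 + 6*I*√2) + 35134 = 105391/3 + 6*I*√2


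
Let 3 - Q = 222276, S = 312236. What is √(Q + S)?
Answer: √89963 ≈ 299.94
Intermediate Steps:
Q = -222273 (Q = 3 - 1*222276 = 3 - 222276 = -222273)
√(Q + S) = √(-222273 + 312236) = √89963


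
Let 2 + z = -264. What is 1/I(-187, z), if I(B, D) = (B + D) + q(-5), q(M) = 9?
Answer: -1/444 ≈ -0.0022523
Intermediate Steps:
z = -266 (z = -2 - 264 = -266)
I(B, D) = 9 + B + D (I(B, D) = (B + D) + 9 = 9 + B + D)
1/I(-187, z) = 1/(9 - 187 - 266) = 1/(-444) = -1/444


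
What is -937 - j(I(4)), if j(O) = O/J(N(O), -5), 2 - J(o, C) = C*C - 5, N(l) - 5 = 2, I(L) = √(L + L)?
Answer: -937 + √2/9 ≈ -936.84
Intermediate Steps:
I(L) = √2*√L (I(L) = √(2*L) = √2*√L)
N(l) = 7 (N(l) = 5 + 2 = 7)
J(o, C) = 7 - C² (J(o, C) = 2 - (C*C - 5) = 2 - (C² - 5) = 2 - (-5 + C²) = 2 + (5 - C²) = 7 - C²)
j(O) = -O/18 (j(O) = O/(7 - 1*(-5)²) = O/(7 - 1*25) = O/(7 - 25) = O/(-18) = O*(-1/18) = -O/18)
-937 - j(I(4)) = -937 - (-1)*√2*√4/18 = -937 - (-1)*√2*2/18 = -937 - (-1)*2*√2/18 = -937 - (-1)*√2/9 = -937 + √2/9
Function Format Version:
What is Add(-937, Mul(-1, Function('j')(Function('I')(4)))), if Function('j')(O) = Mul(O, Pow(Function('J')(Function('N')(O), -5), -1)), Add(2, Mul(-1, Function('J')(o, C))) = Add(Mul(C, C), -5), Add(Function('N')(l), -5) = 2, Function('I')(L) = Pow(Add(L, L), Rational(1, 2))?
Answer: Add(-937, Mul(Rational(1, 9), Pow(2, Rational(1, 2)))) ≈ -936.84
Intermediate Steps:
Function('I')(L) = Mul(Pow(2, Rational(1, 2)), Pow(L, Rational(1, 2))) (Function('I')(L) = Pow(Mul(2, L), Rational(1, 2)) = Mul(Pow(2, Rational(1, 2)), Pow(L, Rational(1, 2))))
Function('N')(l) = 7 (Function('N')(l) = Add(5, 2) = 7)
Function('J')(o, C) = Add(7, Mul(-1, Pow(C, 2))) (Function('J')(o, C) = Add(2, Mul(-1, Add(Mul(C, C), -5))) = Add(2, Mul(-1, Add(Pow(C, 2), -5))) = Add(2, Mul(-1, Add(-5, Pow(C, 2)))) = Add(2, Add(5, Mul(-1, Pow(C, 2)))) = Add(7, Mul(-1, Pow(C, 2))))
Function('j')(O) = Mul(Rational(-1, 18), O) (Function('j')(O) = Mul(O, Pow(Add(7, Mul(-1, Pow(-5, 2))), -1)) = Mul(O, Pow(Add(7, Mul(-1, 25)), -1)) = Mul(O, Pow(Add(7, -25), -1)) = Mul(O, Pow(-18, -1)) = Mul(O, Rational(-1, 18)) = Mul(Rational(-1, 18), O))
Add(-937, Mul(-1, Function('j')(Function('I')(4)))) = Add(-937, Mul(-1, Mul(Rational(-1, 18), Mul(Pow(2, Rational(1, 2)), Pow(4, Rational(1, 2)))))) = Add(-937, Mul(-1, Mul(Rational(-1, 18), Mul(Pow(2, Rational(1, 2)), 2)))) = Add(-937, Mul(-1, Mul(Rational(-1, 18), Mul(2, Pow(2, Rational(1, 2)))))) = Add(-937, Mul(-1, Mul(Rational(-1, 9), Pow(2, Rational(1, 2))))) = Add(-937, Mul(Rational(1, 9), Pow(2, Rational(1, 2))))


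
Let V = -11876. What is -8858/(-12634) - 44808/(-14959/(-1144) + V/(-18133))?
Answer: -1956804995658411/599773231349 ≈ -3262.6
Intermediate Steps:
-8858/(-12634) - 44808/(-14959/(-1144) + V/(-18133)) = -8858/(-12634) - 44808/(-14959/(-1144) - 11876/(-18133)) = -8858*(-1/12634) - 44808/(-14959*(-1/1144) - 11876*(-1/18133)) = 4429/6317 - 44808/(14959/1144 + 11876/18133) = 4429/6317 - 44808/284837691/20744152 = 4429/6317 - 44808*20744152/284837691 = 4429/6317 - 309834654272/94945897 = -1956804995658411/599773231349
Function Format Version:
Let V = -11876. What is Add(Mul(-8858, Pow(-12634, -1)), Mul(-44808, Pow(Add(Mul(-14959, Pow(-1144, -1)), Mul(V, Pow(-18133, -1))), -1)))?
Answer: Rational(-1956804995658411, 599773231349) ≈ -3262.6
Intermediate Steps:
Add(Mul(-8858, Pow(-12634, -1)), Mul(-44808, Pow(Add(Mul(-14959, Pow(-1144, -1)), Mul(V, Pow(-18133, -1))), -1))) = Add(Mul(-8858, Pow(-12634, -1)), Mul(-44808, Pow(Add(Mul(-14959, Pow(-1144, -1)), Mul(-11876, Pow(-18133, -1))), -1))) = Add(Mul(-8858, Rational(-1, 12634)), Mul(-44808, Pow(Add(Mul(-14959, Rational(-1, 1144)), Mul(-11876, Rational(-1, 18133))), -1))) = Add(Rational(4429, 6317), Mul(-44808, Pow(Add(Rational(14959, 1144), Rational(11876, 18133)), -1))) = Add(Rational(4429, 6317), Mul(-44808, Pow(Rational(284837691, 20744152), -1))) = Add(Rational(4429, 6317), Mul(-44808, Rational(20744152, 284837691))) = Add(Rational(4429, 6317), Rational(-309834654272, 94945897)) = Rational(-1956804995658411, 599773231349)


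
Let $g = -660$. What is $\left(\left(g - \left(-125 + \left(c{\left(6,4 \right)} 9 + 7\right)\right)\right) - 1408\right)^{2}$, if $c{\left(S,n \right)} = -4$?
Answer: $3663396$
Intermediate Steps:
$\left(\left(g - \left(-125 + \left(c{\left(6,4 \right)} 9 + 7\right)\right)\right) - 1408\right)^{2} = \left(\left(-660 - \left(-125 + \left(\left(-4\right) 9 + 7\right)\right)\right) - 1408\right)^{2} = \left(\left(-660 - \left(-125 + \left(-36 + 7\right)\right)\right) - 1408\right)^{2} = \left(\left(-660 - \left(-125 - 29\right)\right) - 1408\right)^{2} = \left(\left(-660 - -154\right) - 1408\right)^{2} = \left(\left(-660 + 154\right) - 1408\right)^{2} = \left(-506 - 1408\right)^{2} = \left(-1914\right)^{2} = 3663396$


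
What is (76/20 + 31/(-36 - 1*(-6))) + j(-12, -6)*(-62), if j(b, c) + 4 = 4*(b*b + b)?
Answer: -974557/30 ≈ -32485.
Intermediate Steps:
j(b, c) = -4 + 4*b + 4*b**2 (j(b, c) = -4 + 4*(b*b + b) = -4 + 4*(b**2 + b) = -4 + 4*(b + b**2) = -4 + (4*b + 4*b**2) = -4 + 4*b + 4*b**2)
(76/20 + 31/(-36 - 1*(-6))) + j(-12, -6)*(-62) = (76/20 + 31/(-36 - 1*(-6))) + (-4 + 4*(-12) + 4*(-12)**2)*(-62) = (76*(1/20) + 31/(-36 + 6)) + (-4 - 48 + 4*144)*(-62) = (19/5 + 31/(-30)) + (-4 - 48 + 576)*(-62) = (19/5 + 31*(-1/30)) + 524*(-62) = (19/5 - 31/30) - 32488 = 83/30 - 32488 = -974557/30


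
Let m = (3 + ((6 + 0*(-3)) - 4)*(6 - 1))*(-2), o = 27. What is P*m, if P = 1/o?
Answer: -26/27 ≈ -0.96296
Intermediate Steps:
P = 1/27 ≈ 0.037037
m = -26 (m = (3 + ((6 + 0) - 4)*5)*(-2) = (3 + (6 - 4)*5)*(-2) = (3 + 2*5)*(-2) = (3 + 10)*(-2) = 13*(-2) = -26)
P*m = (1/27)*(-26) = -26/27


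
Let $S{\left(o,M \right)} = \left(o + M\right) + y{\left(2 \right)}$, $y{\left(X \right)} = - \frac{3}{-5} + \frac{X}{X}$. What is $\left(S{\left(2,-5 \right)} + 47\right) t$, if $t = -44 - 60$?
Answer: $- \frac{23712}{5} \approx -4742.4$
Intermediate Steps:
$t = -104$
$y{\left(X \right)} = \frac{8}{5}$ ($y{\left(X \right)} = \left(-3\right) \left(- \frac{1}{5}\right) + 1 = \frac{3}{5} + 1 = \frac{8}{5}$)
$S{\left(o,M \right)} = \frac{8}{5} + M + o$ ($S{\left(o,M \right)} = \left(o + M\right) + \frac{8}{5} = \left(M + o\right) + \frac{8}{5} = \frac{8}{5} + M + o$)
$\left(S{\left(2,-5 \right)} + 47\right) t = \left(\left(\frac{8}{5} - 5 + 2\right) + 47\right) \left(-104\right) = \left(- \frac{7}{5} + 47\right) \left(-104\right) = \frac{228}{5} \left(-104\right) = - \frac{23712}{5}$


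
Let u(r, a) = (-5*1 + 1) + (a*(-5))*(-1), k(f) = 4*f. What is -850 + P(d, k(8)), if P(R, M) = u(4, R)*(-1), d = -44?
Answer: -626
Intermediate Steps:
u(r, a) = -4 + 5*a (u(r, a) = (-5 + 1) - 5*a*(-1) = -4 + 5*a)
P(R, M) = 4 - 5*R (P(R, M) = (-4 + 5*R)*(-1) = 4 - 5*R)
-850 + P(d, k(8)) = -850 + (4 - 5*(-44)) = -850 + (4 + 220) = -850 + 224 = -626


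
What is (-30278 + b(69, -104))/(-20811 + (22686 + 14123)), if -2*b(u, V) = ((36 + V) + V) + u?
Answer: -60453/31996 ≈ -1.8894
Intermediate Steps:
b(u, V) = -18 - V - u/2 (b(u, V) = -(((36 + V) + V) + u)/2 = -((36 + 2*V) + u)/2 = -(36 + u + 2*V)/2 = -18 - V - u/2)
(-30278 + b(69, -104))/(-20811 + (22686 + 14123)) = (-30278 + (-18 - 1*(-104) - ½*69))/(-20811 + (22686 + 14123)) = (-30278 + (-18 + 104 - 69/2))/(-20811 + 36809) = (-30278 + 103/2)/15998 = -60453/2*1/15998 = -60453/31996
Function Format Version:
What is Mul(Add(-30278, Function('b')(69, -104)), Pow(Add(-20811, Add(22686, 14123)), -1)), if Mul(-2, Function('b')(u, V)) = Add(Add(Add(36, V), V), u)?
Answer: Rational(-60453, 31996) ≈ -1.8894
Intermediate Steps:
Function('b')(u, V) = Add(-18, Mul(-1, V), Mul(Rational(-1, 2), u)) (Function('b')(u, V) = Mul(Rational(-1, 2), Add(Add(Add(36, V), V), u)) = Mul(Rational(-1, 2), Add(Add(36, Mul(2, V)), u)) = Mul(Rational(-1, 2), Add(36, u, Mul(2, V))) = Add(-18, Mul(-1, V), Mul(Rational(-1, 2), u)))
Mul(Add(-30278, Function('b')(69, -104)), Pow(Add(-20811, Add(22686, 14123)), -1)) = Mul(Add(-30278, Add(-18, Mul(-1, -104), Mul(Rational(-1, 2), 69))), Pow(Add(-20811, Add(22686, 14123)), -1)) = Mul(Add(-30278, Add(-18, 104, Rational(-69, 2))), Pow(Add(-20811, 36809), -1)) = Mul(Add(-30278, Rational(103, 2)), Pow(15998, -1)) = Mul(Rational(-60453, 2), Rational(1, 15998)) = Rational(-60453, 31996)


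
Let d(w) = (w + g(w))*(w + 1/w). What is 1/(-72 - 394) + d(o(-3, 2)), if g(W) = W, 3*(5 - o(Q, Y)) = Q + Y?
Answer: 246971/4194 ≈ 58.887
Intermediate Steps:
o(Q, Y) = 5 - Q/3 - Y/3 (o(Q, Y) = 5 - (Q + Y)/3 = 5 + (-Q/3 - Y/3) = 5 - Q/3 - Y/3)
d(w) = 2*w*(w + 1/w) (d(w) = (w + w)*(w + 1/w) = (2*w)*(w + 1/w) = 2*w*(w + 1/w))
1/(-72 - 394) + d(o(-3, 2)) = 1/(-72 - 394) + (2 + 2*(5 - ⅓*(-3) - ⅓*2)²) = 1/(-466) + (2 + 2*(5 + 1 - ⅔)²) = -1/466 + (2 + 2*(16/3)²) = -1/466 + (2 + 2*(256/9)) = -1/466 + (2 + 512/9) = -1/466 + 530/9 = 246971/4194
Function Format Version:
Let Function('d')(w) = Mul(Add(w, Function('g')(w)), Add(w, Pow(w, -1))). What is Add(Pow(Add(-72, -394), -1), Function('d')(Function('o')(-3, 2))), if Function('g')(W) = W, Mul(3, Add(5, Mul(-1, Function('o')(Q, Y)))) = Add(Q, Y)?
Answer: Rational(246971, 4194) ≈ 58.887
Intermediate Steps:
Function('o')(Q, Y) = Add(5, Mul(Rational(-1, 3), Q), Mul(Rational(-1, 3), Y)) (Function('o')(Q, Y) = Add(5, Mul(Rational(-1, 3), Add(Q, Y))) = Add(5, Add(Mul(Rational(-1, 3), Q), Mul(Rational(-1, 3), Y))) = Add(5, Mul(Rational(-1, 3), Q), Mul(Rational(-1, 3), Y)))
Function('d')(w) = Mul(2, w, Add(w, Pow(w, -1))) (Function('d')(w) = Mul(Add(w, w), Add(w, Pow(w, -1))) = Mul(Mul(2, w), Add(w, Pow(w, -1))) = Mul(2, w, Add(w, Pow(w, -1))))
Add(Pow(Add(-72, -394), -1), Function('d')(Function('o')(-3, 2))) = Add(Pow(Add(-72, -394), -1), Add(2, Mul(2, Pow(Add(5, Mul(Rational(-1, 3), -3), Mul(Rational(-1, 3), 2)), 2)))) = Add(Pow(-466, -1), Add(2, Mul(2, Pow(Add(5, 1, Rational(-2, 3)), 2)))) = Add(Rational(-1, 466), Add(2, Mul(2, Pow(Rational(16, 3), 2)))) = Add(Rational(-1, 466), Add(2, Mul(2, Rational(256, 9)))) = Add(Rational(-1, 466), Add(2, Rational(512, 9))) = Add(Rational(-1, 466), Rational(530, 9)) = Rational(246971, 4194)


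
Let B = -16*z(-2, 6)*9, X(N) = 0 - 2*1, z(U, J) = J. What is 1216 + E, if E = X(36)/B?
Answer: 525313/432 ≈ 1216.0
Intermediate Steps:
X(N) = -2 (X(N) = 0 - 2 = -2)
B = -864 (B = -16*6*9 = -96*9 = -864)
E = 1/432 (E = -2/(-864) = -2*(-1/864) = 1/432 ≈ 0.0023148)
1216 + E = 1216 + 1/432 = 525313/432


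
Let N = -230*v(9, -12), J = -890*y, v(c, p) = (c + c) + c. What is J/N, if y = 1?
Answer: 89/621 ≈ 0.14332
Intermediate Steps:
v(c, p) = 3*c (v(c, p) = 2*c + c = 3*c)
J = -890 (J = -890*1 = -890)
N = -6210 (N = -690*9 = -230*27 = -6210)
J/N = -890/(-6210) = -890*(-1/6210) = 89/621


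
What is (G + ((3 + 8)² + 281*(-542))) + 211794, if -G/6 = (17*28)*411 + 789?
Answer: -1118937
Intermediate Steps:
G = -1178550 (G = -6*((17*28)*411 + 789) = -6*(476*411 + 789) = -6*(195636 + 789) = -6*196425 = -1178550)
(G + ((3 + 8)² + 281*(-542))) + 211794 = (-1178550 + ((3 + 8)² + 281*(-542))) + 211794 = (-1178550 + (11² - 152302)) + 211794 = (-1178550 + (121 - 152302)) + 211794 = (-1178550 - 152181) + 211794 = -1330731 + 211794 = -1118937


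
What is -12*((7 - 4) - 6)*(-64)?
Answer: -2304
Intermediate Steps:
-12*((7 - 4) - 6)*(-64) = -12*(3 - 6)*(-64) = -12*(-3)*(-64) = 36*(-64) = -2304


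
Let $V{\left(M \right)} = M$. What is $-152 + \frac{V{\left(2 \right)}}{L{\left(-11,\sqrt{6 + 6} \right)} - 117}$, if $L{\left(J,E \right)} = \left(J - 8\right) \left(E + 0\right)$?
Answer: $- \frac{474166}{3119} + \frac{76 \sqrt{3}}{9357} \approx -152.01$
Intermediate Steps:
$L{\left(J,E \right)} = E \left(-8 + J\right)$ ($L{\left(J,E \right)} = \left(-8 + J\right) E = E \left(-8 + J\right)$)
$-152 + \frac{V{\left(2 \right)}}{L{\left(-11,\sqrt{6 + 6} \right)} - 117} = -152 + \frac{2}{\sqrt{6 + 6} \left(-8 - 11\right) - 117} = -152 + \frac{2}{\sqrt{12} \left(-19\right) - 117} = -152 + \frac{2}{2 \sqrt{3} \left(-19\right) - 117} = -152 + \frac{2}{- 38 \sqrt{3} - 117} = -152 + \frac{2}{-117 - 38 \sqrt{3}}$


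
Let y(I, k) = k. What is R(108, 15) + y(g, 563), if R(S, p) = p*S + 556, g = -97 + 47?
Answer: 2739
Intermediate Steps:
g = -50
R(S, p) = 556 + S*p (R(S, p) = S*p + 556 = 556 + S*p)
R(108, 15) + y(g, 563) = (556 + 108*15) + 563 = (556 + 1620) + 563 = 2176 + 563 = 2739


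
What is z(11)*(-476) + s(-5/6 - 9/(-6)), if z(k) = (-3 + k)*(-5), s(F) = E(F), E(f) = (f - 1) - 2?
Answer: 57113/3 ≈ 19038.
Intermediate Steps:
E(f) = -3 + f (E(f) = (-1 + f) - 2 = -3 + f)
s(F) = -3 + F
z(k) = 15 - 5*k
z(11)*(-476) + s(-5/6 - 9/(-6)) = (15 - 5*11)*(-476) + (-3 + (-5/6 - 9/(-6))) = (15 - 55)*(-476) + (-3 + (-5*⅙ - 9*(-⅙))) = -40*(-476) + (-3 + (-⅚ + 3/2)) = 19040 + (-3 + ⅔) = 19040 - 7/3 = 57113/3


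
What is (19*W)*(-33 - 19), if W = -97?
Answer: 95836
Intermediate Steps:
(19*W)*(-33 - 19) = (19*(-97))*(-33 - 19) = -1843*(-52) = 95836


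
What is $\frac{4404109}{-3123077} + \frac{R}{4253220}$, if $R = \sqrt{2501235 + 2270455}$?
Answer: $- \frac{4404109}{3123077} + \frac{\sqrt{4771690}}{4253220} \approx -1.4097$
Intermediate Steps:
$R = \sqrt{4771690} \approx 2184.4$
$\frac{4404109}{-3123077} + \frac{R}{4253220} = \frac{4404109}{-3123077} + \frac{\sqrt{4771690}}{4253220} = 4404109 \left(- \frac{1}{3123077}\right) + \sqrt{4771690} \cdot \frac{1}{4253220} = - \frac{4404109}{3123077} + \frac{\sqrt{4771690}}{4253220}$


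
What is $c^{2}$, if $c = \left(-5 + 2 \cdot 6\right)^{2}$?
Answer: $2401$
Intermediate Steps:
$c = 49$ ($c = \left(-5 + 12\right)^{2} = 7^{2} = 49$)
$c^{2} = 49^{2} = 2401$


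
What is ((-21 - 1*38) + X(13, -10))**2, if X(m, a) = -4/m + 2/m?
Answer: 591361/169 ≈ 3499.2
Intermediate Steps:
X(m, a) = -2/m
((-21 - 1*38) + X(13, -10))**2 = ((-21 - 1*38) - 2/13)**2 = ((-21 - 38) - 2*1/13)**2 = (-59 - 2/13)**2 = (-769/13)**2 = 591361/169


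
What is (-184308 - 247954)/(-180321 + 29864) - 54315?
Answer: -8171639693/150457 ≈ -54312.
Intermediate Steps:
(-184308 - 247954)/(-180321 + 29864) - 54315 = -432262/(-150457) - 54315 = -432262*(-1/150457) - 54315 = 432262/150457 - 54315 = -8171639693/150457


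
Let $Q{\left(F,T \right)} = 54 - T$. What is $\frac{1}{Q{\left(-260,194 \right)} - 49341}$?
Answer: $- \frac{1}{49481} \approx -2.021 \cdot 10^{-5}$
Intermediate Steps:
$\frac{1}{Q{\left(-260,194 \right)} - 49341} = \frac{1}{\left(54 - 194\right) - 49341} = \frac{1}{-140 - 49341} = \frac{1}{-49481} = - \frac{1}{49481}$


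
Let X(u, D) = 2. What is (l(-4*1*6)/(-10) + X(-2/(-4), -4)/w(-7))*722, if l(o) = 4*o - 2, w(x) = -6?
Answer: 102524/15 ≈ 6834.9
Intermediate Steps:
l(o) = -2 + 4*o
(l(-4*1*6)/(-10) + X(-2/(-4), -4)/w(-7))*722 = ((-2 + 4*(-4*1*6))/(-10) + 2/(-6))*722 = ((-2 + 4*(-4*6))*(-⅒) + 2*(-⅙))*722 = ((-2 + 4*(-24))*(-⅒) - ⅓)*722 = ((-2 - 96)*(-⅒) - ⅓)*722 = (-98*(-⅒) - ⅓)*722 = (49/5 - ⅓)*722 = (142/15)*722 = 102524/15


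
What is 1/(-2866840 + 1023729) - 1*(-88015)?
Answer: 162221414664/1843111 ≈ 88015.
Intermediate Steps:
1/(-2866840 + 1023729) - 1*(-88015) = 1/(-1843111) + 88015 = -1/1843111 + 88015 = 162221414664/1843111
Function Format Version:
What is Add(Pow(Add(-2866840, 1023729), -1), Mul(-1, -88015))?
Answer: Rational(162221414664, 1843111) ≈ 88015.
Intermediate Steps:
Add(Pow(Add(-2866840, 1023729), -1), Mul(-1, -88015)) = Add(Pow(-1843111, -1), 88015) = Add(Rational(-1, 1843111), 88015) = Rational(162221414664, 1843111)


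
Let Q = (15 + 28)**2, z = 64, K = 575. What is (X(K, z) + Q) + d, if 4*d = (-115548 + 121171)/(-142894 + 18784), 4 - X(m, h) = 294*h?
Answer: -8421117343/496440 ≈ -16963.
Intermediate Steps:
X(m, h) = 4 - 294*h
Q = 1849 (Q = 43**2 = 1849)
d = -5623/496440 (d = ((-115548 + 121171)/(-142894 + 18784))/4 = (5623/(-124110))/4 = (5623*(-1/124110))/4 = (1/4)*(-5623/124110) = -5623/496440 ≈ -0.011327)
(X(K, z) + Q) + d = ((4 - 294*64) + 1849) - 5623/496440 = ((4 - 18816) + 1849) - 5623/496440 = (-18812 + 1849) - 5623/496440 = -16963 - 5623/496440 = -8421117343/496440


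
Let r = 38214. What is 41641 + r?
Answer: 79855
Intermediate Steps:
41641 + r = 41641 + 38214 = 79855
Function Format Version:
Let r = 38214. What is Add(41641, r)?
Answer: 79855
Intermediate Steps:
Add(41641, r) = Add(41641, 38214) = 79855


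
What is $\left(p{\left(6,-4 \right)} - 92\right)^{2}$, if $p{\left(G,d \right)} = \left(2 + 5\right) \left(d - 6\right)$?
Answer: $26244$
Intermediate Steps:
$p{\left(G,d \right)} = -42 + 7 d$ ($p{\left(G,d \right)} = 7 \left(-6 + d\right) = -42 + 7 d$)
$\left(p{\left(6,-4 \right)} - 92\right)^{2} = \left(\left(-42 + 7 \left(-4\right)\right) - 92\right)^{2} = \left(\left(-42 - 28\right) - 92\right)^{2} = \left(-70 - 92\right)^{2} = \left(-162\right)^{2} = 26244$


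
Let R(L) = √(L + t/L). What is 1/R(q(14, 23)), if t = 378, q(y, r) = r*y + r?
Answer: √4577115/39801 ≈ 0.053753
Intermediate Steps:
q(y, r) = r + r*y
R(L) = √(L + 378/L)
1/R(q(14, 23)) = 1/(√(23*(1 + 14) + 378/((23*(1 + 14))))) = 1/(√(23*15 + 378/((23*15)))) = 1/(√(345 + 378/345)) = 1/(√(345 + 378*(1/345))) = 1/(√(345 + 126/115)) = 1/(√(39801/115)) = 1/(√4577115/115) = √4577115/39801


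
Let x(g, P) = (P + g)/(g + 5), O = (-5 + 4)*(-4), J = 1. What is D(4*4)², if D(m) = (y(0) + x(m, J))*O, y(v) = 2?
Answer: 55696/441 ≈ 126.29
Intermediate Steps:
O = 4 (O = -1*(-4) = 4)
x(g, P) = (P + g)/(5 + g)
D(m) = 8 + 4*(1 + m)/(5 + m) (D(m) = (2 + (1 + m)/(5 + m))*4 = 8 + 4*(1 + m)/(5 + m))
D(4*4)² = (4*(11 + 3*(4*4))/(5 + 4*4))² = (4*(11 + 3*16)/(5 + 16))² = (4*(11 + 48)/21)² = (4*(1/21)*59)² = (236/21)² = 55696/441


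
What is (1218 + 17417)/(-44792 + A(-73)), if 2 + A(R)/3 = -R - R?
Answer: -3727/8872 ≈ -0.42009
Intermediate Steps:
A(R) = -6 - 6*R (A(R) = -6 + 3*(-R - R) = -6 + 3*(-2*R) = -6 - 6*R)
(1218 + 17417)/(-44792 + A(-73)) = (1218 + 17417)/(-44792 + (-6 - 6*(-73))) = 18635/(-44792 + (-6 + 438)) = 18635/(-44792 + 432) = 18635/(-44360) = 18635*(-1/44360) = -3727/8872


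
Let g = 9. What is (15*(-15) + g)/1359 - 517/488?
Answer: -89779/73688 ≈ -1.2184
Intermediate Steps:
(15*(-15) + g)/1359 - 517/488 = (15*(-15) + 9)/1359 - 517/488 = (-225 + 9)*(1/1359) - 517*1/488 = -216*1/1359 - 517/488 = -24/151 - 517/488 = -89779/73688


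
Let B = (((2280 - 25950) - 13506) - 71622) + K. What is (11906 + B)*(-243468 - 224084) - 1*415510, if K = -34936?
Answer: 61636029546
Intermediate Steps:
B = -143734 (B = (((2280 - 25950) - 13506) - 71622) - 34936 = ((-23670 - 13506) - 71622) - 34936 = (-37176 - 71622) - 34936 = -108798 - 34936 = -143734)
(11906 + B)*(-243468 - 224084) - 1*415510 = (11906 - 143734)*(-243468 - 224084) - 1*415510 = -131828*(-467552) - 415510 = 61636445056 - 415510 = 61636029546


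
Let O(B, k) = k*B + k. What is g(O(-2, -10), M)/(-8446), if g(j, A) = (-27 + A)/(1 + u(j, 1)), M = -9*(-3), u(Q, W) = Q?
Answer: 0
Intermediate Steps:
M = 27
O(B, k) = k + B*k (O(B, k) = B*k + k = k + B*k)
g(j, A) = (-27 + A)/(1 + j)
g(O(-2, -10), M)/(-8446) = ((-27 + 27)/(1 - 10*(1 - 2)))/(-8446) = (0/(1 - 10*(-1)))*(-1/8446) = (0/(1 + 10))*(-1/8446) = (0/11)*(-1/8446) = ((1/11)*0)*(-1/8446) = 0*(-1/8446) = 0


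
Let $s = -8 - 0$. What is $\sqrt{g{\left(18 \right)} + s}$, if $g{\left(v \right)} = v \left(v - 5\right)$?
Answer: $\sqrt{226} \approx 15.033$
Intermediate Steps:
$g{\left(v \right)} = v \left(-5 + v\right)$
$s = -8$ ($s = -8 + 0 = -8$)
$\sqrt{g{\left(18 \right)} + s} = \sqrt{18 \left(-5 + 18\right) - 8} = \sqrt{18 \cdot 13 - 8} = \sqrt{234 - 8} = \sqrt{226}$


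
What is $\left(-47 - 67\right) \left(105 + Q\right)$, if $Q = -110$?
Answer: $570$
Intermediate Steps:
$\left(-47 - 67\right) \left(105 + Q\right) = \left(-47 - 67\right) \left(105 - 110\right) = \left(-114\right) \left(-5\right) = 570$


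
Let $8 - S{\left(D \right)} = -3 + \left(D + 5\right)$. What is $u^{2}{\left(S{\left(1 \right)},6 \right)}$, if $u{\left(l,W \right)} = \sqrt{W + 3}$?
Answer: $9$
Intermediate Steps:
$S{\left(D \right)} = 6 - D$ ($S{\left(D \right)} = 8 - \left(-3 + \left(D + 5\right)\right) = 8 - \left(-3 + \left(5 + D\right)\right) = 8 - \left(2 + D\right) = 6 - D$)
$u{\left(l,W \right)} = \sqrt{3 + W}$
$u^{2}{\left(S{\left(1 \right)},6 \right)} = \left(\sqrt{3 + 6}\right)^{2} = \left(\sqrt{9}\right)^{2} = 3^{2} = 9$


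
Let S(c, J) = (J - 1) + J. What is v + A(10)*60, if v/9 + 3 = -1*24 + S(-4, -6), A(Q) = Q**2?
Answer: 5640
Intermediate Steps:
S(c, J) = -1 + 2*J (S(c, J) = (-1 + J) + J = -1 + 2*J)
v = -360 (v = -27 + 9*(-1*24 + (-1 + 2*(-6))) = -27 + 9*(-24 + (-1 - 12)) = -27 + 9*(-24 - 13) = -27 + 9*(-37) = -27 - 333 = -360)
v + A(10)*60 = -360 + 10**2*60 = -360 + 100*60 = -360 + 6000 = 5640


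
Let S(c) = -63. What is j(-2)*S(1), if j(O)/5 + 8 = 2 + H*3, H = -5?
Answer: 6615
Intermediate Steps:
j(O) = -105 (j(O) = -40 + 5*(2 - 5*3) = -40 + 5*(2 - 15) = -40 + 5*(-13) = -40 - 65 = -105)
j(-2)*S(1) = -105*(-63) = 6615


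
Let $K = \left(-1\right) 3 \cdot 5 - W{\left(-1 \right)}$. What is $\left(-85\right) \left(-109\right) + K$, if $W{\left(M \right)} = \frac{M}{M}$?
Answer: $9249$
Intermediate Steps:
$W{\left(M \right)} = 1$
$K = -16$ ($K = \left(-1\right) 3 \cdot 5 - 1 = \left(-3\right) 5 - 1 = -15 - 1 = -16$)
$\left(-85\right) \left(-109\right) + K = \left(-85\right) \left(-109\right) - 16 = 9265 - 16 = 9249$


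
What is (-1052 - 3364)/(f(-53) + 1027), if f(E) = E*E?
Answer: -1104/959 ≈ -1.1512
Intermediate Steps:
f(E) = E**2
(-1052 - 3364)/(f(-53) + 1027) = (-1052 - 3364)/((-53)**2 + 1027) = -4416/(2809 + 1027) = -4416/3836 = -4416*1/3836 = -1104/959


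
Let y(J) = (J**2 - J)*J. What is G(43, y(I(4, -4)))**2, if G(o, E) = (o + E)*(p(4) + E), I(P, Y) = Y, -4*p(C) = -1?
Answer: 139310809/16 ≈ 8.7069e+6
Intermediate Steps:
p(C) = 1/4 (p(C) = -1/4*(-1) = 1/4)
y(J) = J*(J**2 - J)
G(o, E) = (1/4 + E)*(E + o) (G(o, E) = (o + E)*(1/4 + E) = (E + o)*(1/4 + E) = (1/4 + E)*(E + o))
G(43, y(I(4, -4)))**2 = (((-4)**2*(-1 - 4))**2 + ((-4)**2*(-1 - 4))/4 + (1/4)*43 + ((-4)**2*(-1 - 4))*43)**2 = ((16*(-5))**2 + (16*(-5))/4 + 43/4 + (16*(-5))*43)**2 = ((-80)**2 + (1/4)*(-80) + 43/4 - 80*43)**2 = (6400 - 20 + 43/4 - 3440)**2 = (11803/4)**2 = 139310809/16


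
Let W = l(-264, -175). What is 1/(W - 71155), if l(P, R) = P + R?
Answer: -1/71594 ≈ -1.3968e-5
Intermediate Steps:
W = -439 (W = -264 - 175 = -439)
1/(W - 71155) = 1/(-439 - 71155) = 1/(-71594) = -1/71594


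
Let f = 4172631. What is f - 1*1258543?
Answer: 2914088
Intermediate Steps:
f - 1*1258543 = 4172631 - 1*1258543 = 4172631 - 1258543 = 2914088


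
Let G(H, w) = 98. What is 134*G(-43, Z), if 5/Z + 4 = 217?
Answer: 13132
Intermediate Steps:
Z = 5/213 (Z = 5/(-4 + 217) = 5/213 ≈ 0.023474)
134*G(-43, Z) = 134*98 = 13132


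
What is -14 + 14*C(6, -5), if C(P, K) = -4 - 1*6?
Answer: -154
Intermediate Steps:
C(P, K) = -10 (C(P, K) = -4 - 6 = -10)
-14 + 14*C(6, -5) = -14 + 14*(-10) = -14 - 140 = -154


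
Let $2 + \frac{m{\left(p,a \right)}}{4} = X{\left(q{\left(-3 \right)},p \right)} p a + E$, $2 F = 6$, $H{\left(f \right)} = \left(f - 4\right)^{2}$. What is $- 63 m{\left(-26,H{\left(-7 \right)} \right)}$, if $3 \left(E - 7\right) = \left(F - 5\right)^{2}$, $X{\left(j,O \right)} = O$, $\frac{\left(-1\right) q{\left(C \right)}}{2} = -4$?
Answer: $-20614188$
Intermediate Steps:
$q{\left(C \right)} = 8$ ($q{\left(C \right)} = \left(-2\right) \left(-4\right) = 8$)
$H{\left(f \right)} = \left(-4 + f\right)^{2}$
$F = 3$ ($F = \frac{1}{2} \cdot 6 = 3$)
$E = \frac{25}{3}$ ($E = 7 + \frac{\left(3 - 5\right)^{2}}{3} = 7 + \frac{\left(-2\right)^{2}}{3} = 7 + \frac{1}{3} \cdot 4 = 7 + \frac{4}{3} = \frac{25}{3} \approx 8.3333$)
$m{\left(p,a \right)} = \frac{76}{3} + 4 a p^{2}$ ($m{\left(p,a \right)} = -8 + 4 \left(p p a + \frac{25}{3}\right) = -8 + 4 \left(p^{2} a + \frac{25}{3}\right) = -8 + 4 \left(a p^{2} + \frac{25}{3}\right) = -8 + 4 \left(\frac{25}{3} + a p^{2}\right) = -8 + \left(\frac{100}{3} + 4 a p^{2}\right) = \frac{76}{3} + 4 a p^{2}$)
$- 63 m{\left(-26,H{\left(-7 \right)} \right)} = - 63 \left(\frac{76}{3} + 4 \left(-4 - 7\right)^{2} \left(-26\right)^{2}\right) = - 63 \left(\frac{76}{3} + 4 \left(-11\right)^{2} \cdot 676\right) = - 63 \left(\frac{76}{3} + 4 \cdot 121 \cdot 676\right) = - 63 \left(\frac{76}{3} + 327184\right) = \left(-63\right) \frac{981628}{3} = -20614188$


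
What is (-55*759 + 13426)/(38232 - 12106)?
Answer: -28319/26126 ≈ -1.0839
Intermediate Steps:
(-55*759 + 13426)/(38232 - 12106) = (-41745 + 13426)/26126 = -28319*1/26126 = -28319/26126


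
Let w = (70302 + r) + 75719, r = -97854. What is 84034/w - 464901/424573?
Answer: 13285681015/20450407691 ≈ 0.64965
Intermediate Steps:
w = 48167 (w = (70302 - 97854) + 75719 = -27552 + 75719 = 48167)
84034/w - 464901/424573 = 84034/48167 - 464901/424573 = 13285681015/20450407691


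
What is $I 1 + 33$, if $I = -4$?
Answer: $29$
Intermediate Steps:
$I 1 + 33 = \left(-4\right) 1 + 33 = -4 + 33 = 29$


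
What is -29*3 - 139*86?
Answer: -12041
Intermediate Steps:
-29*3 - 139*86 = -87 - 11954 = -12041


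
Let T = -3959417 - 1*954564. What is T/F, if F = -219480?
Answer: 4913981/219480 ≈ 22.389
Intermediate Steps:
T = -4913981 (T = -3959417 - 954564 = -4913981)
T/F = -4913981/(-219480) = -4913981*(-1/219480) = 4913981/219480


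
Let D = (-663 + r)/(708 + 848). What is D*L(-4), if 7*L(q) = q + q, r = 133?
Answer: 1060/2723 ≈ 0.38928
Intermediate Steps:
L(q) = 2*q/7 (L(q) = (q + q)/7 = (2*q)/7 = 2*q/7)
D = -265/778 (D = (-663 + 133)/(708 + 848) = -530/1556 = -530*1/1556 = -265/778 ≈ -0.34062)
D*L(-4) = -265*(-4)/2723 = -265/778*(-8/7) = 1060/2723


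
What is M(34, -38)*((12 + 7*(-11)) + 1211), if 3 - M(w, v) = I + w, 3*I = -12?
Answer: -30942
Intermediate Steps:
I = -4 (I = (⅓)*(-12) = -4)
M(w, v) = 7 - w (M(w, v) = 3 - (-4 + w) = 3 + (4 - w) = 7 - w)
M(34, -38)*((12 + 7*(-11)) + 1211) = (7 - 1*34)*((12 + 7*(-11)) + 1211) = (7 - 34)*((12 - 77) + 1211) = -27*(-65 + 1211) = -27*1146 = -30942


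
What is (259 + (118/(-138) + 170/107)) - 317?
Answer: -422797/7383 ≈ -57.266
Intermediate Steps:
(259 + (118/(-138) + 170/107)) - 317 = (259 + (118*(-1/138) + 170*(1/107))) - 317 = (259 + (-59/69 + 170/107)) - 317 = (259 + 5417/7383) - 317 = 1917614/7383 - 317 = -422797/7383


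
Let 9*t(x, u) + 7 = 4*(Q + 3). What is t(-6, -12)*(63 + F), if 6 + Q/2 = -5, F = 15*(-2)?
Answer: -913/3 ≈ -304.33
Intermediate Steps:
F = -30
Q = -22 (Q = -12 + 2*(-5) = -12 - 10 = -22)
t(x, u) = -83/9 (t(x, u) = -7/9 + (4*(-22 + 3))/9 = -7/9 + (4*(-19))/9 = -7/9 + (1/9)*(-76) = -7/9 - 76/9 = -83/9)
t(-6, -12)*(63 + F) = -83*(63 - 30)/9 = -83/9*33 = -913/3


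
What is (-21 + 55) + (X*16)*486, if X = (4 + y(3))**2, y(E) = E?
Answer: 381058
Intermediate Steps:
X = 49 (X = (4 + 3)**2 = 7**2 = 49)
(-21 + 55) + (X*16)*486 = (-21 + 55) + (49*16)*486 = 34 + 784*486 = 34 + 381024 = 381058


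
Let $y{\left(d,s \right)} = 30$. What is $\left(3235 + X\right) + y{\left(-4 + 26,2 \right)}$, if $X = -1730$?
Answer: $1535$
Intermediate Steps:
$\left(3235 + X\right) + y{\left(-4 + 26,2 \right)} = \left(3235 - 1730\right) + 30 = 1505 + 30 = 1535$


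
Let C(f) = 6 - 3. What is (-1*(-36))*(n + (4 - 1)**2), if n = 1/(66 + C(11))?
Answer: 7464/23 ≈ 324.52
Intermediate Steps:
C(f) = 3
n = 1/69 (n = 1/(66 + 3) = 1/69 ≈ 0.014493)
(-1*(-36))*(n + (4 - 1)**2) = (-1*(-36))*(1/69 + (4 - 1)**2) = 36*(1/69 + 3**2) = 36*(1/69 + 9) = 36*(622/69) = 7464/23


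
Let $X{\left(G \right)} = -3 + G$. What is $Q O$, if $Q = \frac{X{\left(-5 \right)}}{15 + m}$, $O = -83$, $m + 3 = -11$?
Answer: $664$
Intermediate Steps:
$m = -14$ ($m = -3 - 11 = -14$)
$Q = -8$ ($Q = \frac{-3 - 5}{15 - 14} = - \frac{8}{1} = \left(-8\right) 1 = -8$)
$Q O = \left(-8\right) \left(-83\right) = 664$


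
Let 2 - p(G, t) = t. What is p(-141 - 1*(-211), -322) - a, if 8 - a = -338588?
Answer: -338272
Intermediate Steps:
p(G, t) = 2 - t
a = 338596 (a = 8 - 1*(-338588) = 8 + 338588 = 338596)
p(-141 - 1*(-211), -322) - a = (2 - 1*(-322)) - 1*338596 = (2 + 322) - 338596 = 324 - 338596 = -338272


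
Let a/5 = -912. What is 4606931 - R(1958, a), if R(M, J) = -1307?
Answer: 4608238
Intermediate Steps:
a = -4560 (a = 5*(-912) = -4560)
4606931 - R(1958, a) = 4606931 - 1*(-1307) = 4606931 + 1307 = 4608238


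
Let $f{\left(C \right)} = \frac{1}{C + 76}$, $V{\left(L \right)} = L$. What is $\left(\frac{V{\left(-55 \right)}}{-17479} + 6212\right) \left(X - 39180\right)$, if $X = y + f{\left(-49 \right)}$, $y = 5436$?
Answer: $- \frac{2997741356317}{14301} \approx -2.0962 \cdot 10^{8}$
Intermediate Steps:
$f{\left(C \right)} = \frac{1}{76 + C}$
$X = \frac{146773}{27}$ ($X = 5436 + \frac{1}{76 - 49} = 5436 + \frac{1}{27} = \frac{146773}{27} \approx 5436.0$)
$\left(\frac{V{\left(-55 \right)}}{-17479} + 6212\right) \left(X - 39180\right) = \left(- \frac{55}{-17479} + 6212\right) \left(\frac{146773}{27} - 39180\right) = \left(\left(-55\right) \left(- \frac{1}{17479}\right) + 6212\right) \left(- \frac{911087}{27}\right) = \left(\frac{5}{1589} + 6212\right) \left(- \frac{911087}{27}\right) = \frac{9870873}{1589} \left(- \frac{911087}{27}\right) = - \frac{2997741356317}{14301}$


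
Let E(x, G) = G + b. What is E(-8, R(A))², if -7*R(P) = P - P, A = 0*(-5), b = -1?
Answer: 1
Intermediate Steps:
A = 0
R(P) = 0 (R(P) = -(P - P)/7 = -⅐*0 = 0)
E(x, G) = -1 + G (E(x, G) = G - 1 = -1 + G)
E(-8, R(A))² = (-1 + 0)² = (-1)² = 1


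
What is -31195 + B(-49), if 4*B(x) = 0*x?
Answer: -31195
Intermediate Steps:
B(x) = 0 (B(x) = (0*x)/4 = (¼)*0 = 0)
-31195 + B(-49) = -31195 + 0 = -31195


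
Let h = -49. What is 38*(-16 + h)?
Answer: -2470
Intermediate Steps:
38*(-16 + h) = 38*(-16 - 49) = 38*(-65) = -2470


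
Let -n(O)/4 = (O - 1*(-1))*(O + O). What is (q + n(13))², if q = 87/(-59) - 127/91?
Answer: 61350781990276/28826161 ≈ 2.1283e+6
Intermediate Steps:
q = -15410/5369 (q = 87*(-1/59) - 127*1/91 = -87/59 - 127/91 = -15410/5369 ≈ -2.8702)
n(O) = -8*O*(1 + O) (n(O) = -4*(O - 1*(-1))*(O + O) = -4*(O + 1)*2*O = -4*(1 + O)*2*O = -8*O*(1 + O))
(q + n(13))² = (-15410/5369 - 8*13*(1 + 13))² = (-15410/5369 - 8*13*14)² = (-15410/5369 - 1456)² = (-7832674/5369)² = 61350781990276/28826161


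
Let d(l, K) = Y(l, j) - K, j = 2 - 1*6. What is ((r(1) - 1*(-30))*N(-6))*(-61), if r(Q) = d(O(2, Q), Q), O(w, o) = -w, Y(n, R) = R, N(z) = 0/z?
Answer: 0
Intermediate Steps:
N(z) = 0
j = -4 (j = 2 - 6 = -4)
d(l, K) = -4 - K
r(Q) = -4 - Q
((r(1) - 1*(-30))*N(-6))*(-61) = (((-4 - 1*1) - 1*(-30))*0)*(-61) = (((-4 - 1) + 30)*0)*(-61) = ((-5 + 30)*0)*(-61) = (25*0)*(-61) = 0*(-61) = 0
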